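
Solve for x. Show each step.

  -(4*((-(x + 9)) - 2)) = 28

Step 1. [-(4*((-(x + 9)) - 2)) = 28] leading − — multiply by −1, so neg: 4*((-(x + 9)) - 2) = -28.
Step 2. [4*((-(x + 9)) - 2) = -28] 4·(inner) — divide through by 4 ⇒ div: (-(x + 9)) - 2 = -7.
Step 3. [(-(x + 9)) - 2 = -7] 2 comes off first (add 2). So sub: -(x + 9) = -5.
Step 4. [-(x + 9) = -5] LHS negated; negate both sides. So neg: x + 9 = 5.
Step 5. [x + 9 = 5] +9 is outermost — subtract 9 both sides. So sub: x = -4.

Answer: x ∈ {-4}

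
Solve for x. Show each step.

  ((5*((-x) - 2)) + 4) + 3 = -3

Step 1. [((5*((-x) - 2)) + 4) + 3 = -3] subtract 3: x sits inside (… + 3) ⇒ sub: (5*((-x) - 2)) + 4 = -6.
Step 2. [(5*((-x) - 2)) + 4 = -6] the outer +4 inverts by subtracting 4 ⇒ sub: 5*((-x) - 2) = -10.
Step 3. [5*((-x) - 2) = -10] divide by the outer 5, so div: (-x) - 2 = -2.
Step 4. [(-x) - 2 = -2] 2 comes off first (add 2). So sub: -x = 0.
Step 5. [-x = 0] leading − — multiply by −1 ⇒ neg: x = 0.

Answer: x ∈ {0}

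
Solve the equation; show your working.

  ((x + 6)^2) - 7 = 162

Step 1. [((x + 6)^2) - 7 = 162] -7 is outermost — add 7 both sides. So sub: (x + 6)^2 = 169.
Step 2. [(x + 6)^2 = 169] 169 ≥ 0, LHS is (·)² — take ±√ ⇒ sqrt: x + 6 = 13 or -13.
Step 3. [x + 6 = 13 or -13] subtract 6: x sits inside (… + 6) ⇒ sub: x = 7 or -19.

Answer: x ∈ {-19, 7}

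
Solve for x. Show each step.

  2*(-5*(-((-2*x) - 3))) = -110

Step 1. [2*(-5*(-((-2*x) - 3))) = -110] LHS = 2·(…); ÷2 both sides, so div: -5*(-((-2*x) - 3)) = -55.
Step 2. [-5*(-((-2*x) - 3)) = -55] -5·(inner) — divide through by -5. So div: -((-2*x) - 3) = 11.
Step 3. [-((-2*x) - 3) = 11] LHS negated; negate both sides, so neg: (-2*x) - 3 = -11.
Step 4. [(-2*x) - 3 = -11] the outer -3 inverts by adding 3, so sub: -2*x = -8.
Step 5. [-2*x = -8] divide by the outer -2. So div: x = 4.

Answer: x ∈ {4}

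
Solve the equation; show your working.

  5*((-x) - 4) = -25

Step 1. [5*((-x) - 4) = -25] 5 out front; divide by 5 ⇒ div: (-x) - 4 = -5.
Step 2. [(-x) - 4 = -5] -4 is outermost — add 4 both sides, so sub: -x = -1.
Step 3. [-x = -1] flip signs both sides. So neg: x = 1.

Answer: x ∈ {1}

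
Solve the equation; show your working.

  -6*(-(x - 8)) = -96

Step 1. [-6*(-(x - 8)) = -96] leading coefficient -6: divide by -6 ⇒ div: -(x - 8) = 16.
Step 2. [-(x - 8) = 16] leading − — multiply by −1, so neg: x - 8 = -16.
Step 3. [x - 8 = -16] the outer -8 inverts by adding 8, so sub: x = -8.

Answer: x ∈ {-8}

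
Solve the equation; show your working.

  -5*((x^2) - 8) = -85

Step 1. [-5*((x^2) - 8) = -85] LHS = -5·(…); ÷-5 both sides. So div: (x^2) - 8 = 17.
Step 2. [(x^2) - 8 = 17] peel the -8: add 8 from each side, so sub: x^2 = 25.
Step 3. [x^2 = 25] √ both sides: 25 ≥ 0 gives two branches ⇒ sqrt: x = 5 or -5.

Answer: x ∈ {-5, 5}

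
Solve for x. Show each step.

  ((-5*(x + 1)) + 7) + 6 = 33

Step 1. [((-5*(x + 1)) + 7) + 6 = 33] 6 comes off first (subtract 6). So sub: (-5*(x + 1)) + 7 = 27.
Step 2. [(-5*(x + 1)) + 7 = 27] subtract 7: x sits inside (… + 7), so sub: -5*(x + 1) = 20.
Step 3. [-5*(x + 1) = 20] LHS = -5·(…); ÷-5 both sides, so div: x + 1 = -4.
Step 4. [x + 1 = -4] peel the +1: subtract 1 from each side, so sub: x = -5.

Answer: x ∈ {-5}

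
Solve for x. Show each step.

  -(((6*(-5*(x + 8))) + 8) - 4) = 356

Step 1. [-(((6*(-5*(x + 8))) + 8) - 4) = 356] flip signs both sides ⇒ neg: ((6*(-5*(x + 8))) + 8) - 4 = -356.
Step 2. [((6*(-5*(x + 8))) + 8) - 4 = -356] 4 comes off first (add 4). So sub: (6*(-5*(x + 8))) + 8 = -352.
Step 3. [(6*(-5*(x + 8))) + 8 = -352] subtract 8: x sits inside (… + 8), so sub: 6*(-5*(x + 8)) = -360.
Step 4. [6*(-5*(x + 8)) = -360] LHS = 6·(…); ÷6 both sides. So div: -5*(x + 8) = -60.
Step 5. [-5*(x + 8) = -60] divide by the outer -5, so div: x + 8 = 12.
Step 6. [x + 8 = 12] 8 comes off first (subtract 8), so sub: x = 4.

Answer: x ∈ {4}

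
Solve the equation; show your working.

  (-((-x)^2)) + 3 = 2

Step 1. [(-((-x)^2)) + 3 = 2] subtract 3: x sits inside (… + 3) ⇒ sub: -((-x)^2) = -1.
Step 2. [-((-x)^2) = -1] LHS negated; negate both sides ⇒ neg: (-x)^2 = 1.
Step 3. [(-x)^2 = 1] LHS squared, RHS 1 ≥ 0: apply √ (±), so sqrt: -x = 1 or -1.
Step 4. [-x = 1 or -1] flip signs both sides, so neg: x = -1 or 1.

Answer: x ∈ {-1, 1}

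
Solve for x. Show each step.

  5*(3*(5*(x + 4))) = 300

Step 1. [5*(3*(5*(x + 4))) = 300] LHS = 5·(…); ÷5 both sides, so div: 3*(5*(x + 4)) = 60.
Step 2. [3*(5*(x + 4)) = 60] 3·(inner) — divide through by 3. So div: 5*(x + 4) = 20.
Step 3. [5*(x + 4) = 20] leading coefficient 5: divide by 5. So div: x + 4 = 4.
Step 4. [x + 4 = 4] 4 comes off first (subtract 4), so sub: x = 0.

Answer: x ∈ {0}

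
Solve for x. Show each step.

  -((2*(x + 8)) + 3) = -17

Step 1. [-((2*(x + 8)) + 3) = -17] LHS negated; negate both sides ⇒ neg: (2*(x + 8)) + 3 = 17.
Step 2. [(2*(x + 8)) + 3 = 17] 3 comes off first (subtract 3) ⇒ sub: 2*(x + 8) = 14.
Step 3. [2*(x + 8) = 14] LHS = 2·(…); ÷2 both sides. So div: x + 8 = 7.
Step 4. [x + 8 = 7] subtract 8: x sits inside (… + 8). So sub: x = -1.

Answer: x ∈ {-1}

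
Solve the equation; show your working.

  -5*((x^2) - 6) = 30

Step 1. [-5*((x^2) - 6) = 30] leading coefficient -5: divide by -5 ⇒ div: (x^2) - 6 = -6.
Step 2. [(x^2) - 6 = -6] -6 is outermost — add 6 both sides. So sub: x^2 = 0.
Step 3. [x^2 = 0] LHS squared, RHS 0 ≥ 0: apply √ (±), so sqrt: x = 0.

Answer: x ∈ {0}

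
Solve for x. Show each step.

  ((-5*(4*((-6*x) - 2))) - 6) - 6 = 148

Step 1. [((-5*(4*((-6*x) - 2))) - 6) - 6 = 148] add 6: x sits inside (… - 6), so sub: (-5*(4*((-6*x) - 2))) - 6 = 154.
Step 2. [(-5*(4*((-6*x) - 2))) - 6 = 154] the outer -6 inverts by adding 6, so sub: -5*(4*((-6*x) - 2)) = 160.
Step 3. [-5*(4*((-6*x) - 2)) = 160] -5 out front; divide by -5. So div: 4*((-6*x) - 2) = -32.
Step 4. [4*((-6*x) - 2) = -32] LHS = 4·(…); ÷4 both sides, so div: (-6*x) - 2 = -8.
Step 5. [(-6*x) - 2 = -8] add 2: x sits inside (… - 2) ⇒ sub: -6*x = -6.
Step 6. [-6*x = -6] leading coefficient -6: divide by -6. So div: x = 1.

Answer: x ∈ {1}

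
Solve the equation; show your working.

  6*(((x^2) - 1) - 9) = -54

Step 1. [6*(((x^2) - 1) - 9) = -54] divide by the outer 6. So div: ((x^2) - 1) - 9 = -9.
Step 2. [((x^2) - 1) - 9 = -9] the outer -9 inverts by adding 9 ⇒ sub: (x^2) - 1 = 0.
Step 3. [(x^2) - 1 = 0] 1 comes off first (add 1), so sub: x^2 = 1.
Step 4. [x^2 = 1] √ both sides: 1 ≥ 0 gives two branches. So sqrt: x = 1 or -1.

Answer: x ∈ {-1, 1}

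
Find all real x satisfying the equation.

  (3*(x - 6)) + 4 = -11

Step 1. [(3*(x - 6)) + 4 = -11] peel the +4: subtract 4 from each side, so sub: 3*(x - 6) = -15.
Step 2. [3*(x - 6) = -15] leading coefficient 3: divide by 3, so div: x - 6 = -5.
Step 3. [x - 6 = -5] peel the -6: add 6 from each side, so sub: x = 1.

Answer: x ∈ {1}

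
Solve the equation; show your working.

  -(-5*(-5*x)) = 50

Step 1. [-(-5*(-5*x)) = 50] LHS negated; negate both sides ⇒ neg: -5*(-5*x) = -50.
Step 2. [-5*(-5*x) = -50] LHS = -5·(…); ÷-5 both sides. So div: -5*x = 10.
Step 3. [-5*x = 10] -5 out front; divide by -5, so div: x = -2.

Answer: x ∈ {-2}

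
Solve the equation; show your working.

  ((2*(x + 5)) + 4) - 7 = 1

Step 1. [((2*(x + 5)) + 4) - 7 = 1] -7 is outermost — add 7 both sides. So sub: (2*(x + 5)) + 4 = 8.
Step 2. [(2*(x + 5)) + 4 = 8] +4 is outermost — subtract 4 both sides. So sub: 2*(x + 5) = 4.
Step 3. [2*(x + 5) = 4] 2 out front; divide by 2. So div: x + 5 = 2.
Step 4. [x + 5 = 2] subtract 5: x sits inside (… + 5). So sub: x = -3.

Answer: x ∈ {-3}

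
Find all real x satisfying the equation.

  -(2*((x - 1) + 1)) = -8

Step 1. [-(2*((x - 1) + 1)) = -8] LHS negated; negate both sides. So neg: 2*((x - 1) + 1) = 8.
Step 2. [2*((x - 1) + 1) = 8] 2 out front; divide by 2. So div: (x - 1) + 1 = 4.
Step 3. [(x - 1) + 1 = 4] peel the +1: subtract 1 from each side. So sub: x - 1 = 3.
Step 4. [x - 1 = 3] add 1: x sits inside (… - 1) ⇒ sub: x = 4.

Answer: x ∈ {4}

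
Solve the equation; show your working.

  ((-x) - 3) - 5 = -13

Step 1. [((-x) - 3) - 5 = -13] peel the -5: add 5 from each side, so sub: (-x) - 3 = -8.
Step 2. [(-x) - 3 = -8] 3 comes off first (add 3). So sub: -x = -5.
Step 3. [-x = -5] LHS negated; negate both sides, so neg: x = 5.

Answer: x ∈ {5}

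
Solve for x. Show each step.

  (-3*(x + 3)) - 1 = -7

Step 1. [(-3*(x + 3)) - 1 = -7] 1 comes off first (add 1). So sub: -3*(x + 3) = -6.
Step 2. [-3*(x + 3) = -6] leading coefficient -3: divide by -3. So div: x + 3 = 2.
Step 3. [x + 3 = 2] 3 comes off first (subtract 3) ⇒ sub: x = -1.

Answer: x ∈ {-1}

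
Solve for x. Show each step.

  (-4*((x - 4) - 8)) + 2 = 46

Step 1. [(-4*((x - 4) - 8)) + 2 = 46] peel the +2: subtract 2 from each side ⇒ sub: -4*((x - 4) - 8) = 44.
Step 2. [-4*((x - 4) - 8) = 44] -4·(inner) — divide through by -4, so div: (x - 4) - 8 = -11.
Step 3. [(x - 4) - 8 = -11] the outer -8 inverts by adding 8. So sub: x - 4 = -3.
Step 4. [x - 4 = -3] add 4: x sits inside (… - 4), so sub: x = 1.

Answer: x ∈ {1}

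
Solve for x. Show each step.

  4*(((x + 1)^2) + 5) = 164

Step 1. [4*(((x + 1)^2) + 5) = 164] leading coefficient 4: divide by 4. So div: ((x + 1)^2) + 5 = 41.
Step 2. [((x + 1)^2) + 5 = 41] +5 is outermost — subtract 5 both sides, so sub: (x + 1)^2 = 36.
Step 3. [(x + 1)^2 = 36] √ both sides: 36 ≥ 0 gives two branches. So sqrt: x + 1 = 6 or -6.
Step 4. [x + 1 = 6 or -6] peel the +1: subtract 1 from each side. So sub: x = 5 or -7.

Answer: x ∈ {-7, 5}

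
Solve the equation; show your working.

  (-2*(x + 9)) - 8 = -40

Step 1. [(-2*(x + 9)) - 8 = -40] -2 divides every term; factor it out ⇒ factor: (x + 9) + 4 = 20.
Step 2. [(x + 9) + 4 = 20] peel the +4: subtract 4 from each side, so sub: x + 9 = 16.
Step 3. [x + 9 = 16] peel the +9: subtract 9 from each side. So sub: x = 7.

Answer: x ∈ {7}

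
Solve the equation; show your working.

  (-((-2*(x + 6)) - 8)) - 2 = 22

Step 1. [(-((-2*(x + 6)) - 8)) - 2 = 22] 2 comes off first (add 2) ⇒ sub: -((-2*(x + 6)) - 8) = 24.
Step 2. [-((-2*(x + 6)) - 8) = 24] LHS negated; negate both sides ⇒ neg: (-2*(x + 6)) - 8 = -24.
Step 3. [(-2*(x + 6)) - 8 = -24] add 8: x sits inside (… - 8) ⇒ sub: -2*(x + 6) = -16.
Step 4. [-2*(x + 6) = -16] divide by the outer -2. So div: x + 6 = 8.
Step 5. [x + 6 = 8] subtract 6: x sits inside (… + 6). So sub: x = 2.

Answer: x ∈ {2}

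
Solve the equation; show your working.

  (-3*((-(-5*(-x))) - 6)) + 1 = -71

Step 1. [(-3*((-(-5*(-x))) - 6)) + 1 = -71] subtract 1: x sits inside (… + 1), so sub: -3*((-(-5*(-x))) - 6) = -72.
Step 2. [-3*((-(-5*(-x))) - 6) = -72] leading coefficient -3: divide by -3 ⇒ div: (-(-5*(-x))) - 6 = 24.
Step 3. [(-(-5*(-x))) - 6 = 24] peel the -6: add 6 from each side, so sub: -(-5*(-x)) = 30.
Step 4. [-(-5*(-x)) = 30] flip signs both sides ⇒ neg: -5*(-x) = -30.
Step 5. [-5*(-x) = -30] LHS = -5·(…); ÷-5 both sides. So div: -x = 6.
Step 6. [-x = 6] LHS negated; negate both sides. So neg: x = -6.

Answer: x ∈ {-6}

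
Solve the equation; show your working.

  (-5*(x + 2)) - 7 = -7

Step 1. [(-5*(x + 2)) - 7 = -7] 7 comes off first (add 7). So sub: -5*(x + 2) = 0.
Step 2. [-5*(x + 2) = 0] LHS = -5·(…); ÷-5 both sides, so div: x + 2 = 0.
Step 3. [x + 2 = 0] 2 comes off first (subtract 2), so sub: x = -2.

Answer: x ∈ {-2}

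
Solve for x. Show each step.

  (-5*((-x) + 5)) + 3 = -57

Step 1. [(-5*((-x) + 5)) + 3 = -57] the outer +3 inverts by subtracting 3 ⇒ sub: -5*((-x) + 5) = -60.
Step 2. [-5*((-x) + 5) = -60] divide by the outer -5, so div: (-x) + 5 = 12.
Step 3. [(-x) + 5 = 12] subtract 5: x sits inside (… + 5), so sub: -x = 7.
Step 4. [-x = 7] leading − — multiply by −1. So neg: x = -7.

Answer: x ∈ {-7}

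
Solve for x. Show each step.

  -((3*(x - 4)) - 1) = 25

Step 1. [-((3*(x - 4)) - 1) = 25] flip signs both sides, so neg: (3*(x - 4)) - 1 = -25.
Step 2. [(3*(x - 4)) - 1 = -25] 1 comes off first (add 1), so sub: 3*(x - 4) = -24.
Step 3. [3*(x - 4) = -24] LHS = 3·(…); ÷3 both sides. So div: x - 4 = -8.
Step 4. [x - 4 = -8] add 4: x sits inside (… - 4), so sub: x = -4.

Answer: x ∈ {-4}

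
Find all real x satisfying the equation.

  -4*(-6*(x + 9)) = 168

Step 1. [-4*(-6*(x + 9)) = 168] divide by the outer -4, so div: -6*(x + 9) = -42.
Step 2. [-6*(x + 9) = -42] -6·(inner) — divide through by -6, so div: x + 9 = 7.
Step 3. [x + 9 = 7] +9 is outermost — subtract 9 both sides. So sub: x = -2.

Answer: x ∈ {-2}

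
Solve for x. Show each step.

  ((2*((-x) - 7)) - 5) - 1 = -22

Step 1. [((2*((-x) - 7)) - 5) - 1 = -22] add 1: x sits inside (… - 1) ⇒ sub: (2*((-x) - 7)) - 5 = -21.
Step 2. [(2*((-x) - 7)) - 5 = -21] peel the -5: add 5 from each side. So sub: 2*((-x) - 7) = -16.
Step 3. [2*((-x) - 7) = -16] 2 out front; divide by 2. So div: (-x) - 7 = -8.
Step 4. [(-x) - 7 = -8] 7 comes off first (add 7), so sub: -x = -1.
Step 5. [-x = -1] flip signs both sides, so neg: x = 1.

Answer: x ∈ {1}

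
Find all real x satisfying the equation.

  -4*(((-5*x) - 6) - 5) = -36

Step 1. [-4*(((-5*x) - 6) - 5) = -36] leading coefficient -4: divide by -4 ⇒ div: ((-5*x) - 6) - 5 = 9.
Step 2. [((-5*x) - 6) - 5 = 9] the outer -5 inverts by adding 5 ⇒ sub: (-5*x) - 6 = 14.
Step 3. [(-5*x) - 6 = 14] add 6: x sits inside (… - 6), so sub: -5*x = 20.
Step 4. [-5*x = 20] divide by the outer -5 ⇒ div: x = -4.

Answer: x ∈ {-4}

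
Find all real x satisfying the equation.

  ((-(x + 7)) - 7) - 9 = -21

Step 1. [((-(x + 7)) - 7) - 9 = -21] peel the -9: add 9 from each side, so sub: (-(x + 7)) - 7 = -12.
Step 2. [(-(x + 7)) - 7 = -12] peel the -7: add 7 from each side ⇒ sub: -(x + 7) = -5.
Step 3. [-(x + 7) = -5] leading − — multiply by −1, so neg: x + 7 = 5.
Step 4. [x + 7 = 5] peel the +7: subtract 7 from each side. So sub: x = -2.

Answer: x ∈ {-2}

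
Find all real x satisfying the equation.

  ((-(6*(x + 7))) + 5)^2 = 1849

Step 1. [((-(6*(x + 7))) + 5)^2 = 1849] √ both sides: 1849 ≥ 0 gives two branches ⇒ sqrt: (-(6*(x + 7))) + 5 = 43 or -43.
Step 2. [(-(6*(x + 7))) + 5 = 43 or -43] the outer +5 inverts by subtracting 5. So sub: -(6*(x + 7)) = 38 or -48.
Step 3. [-(6*(x + 7)) = 38 or -48] LHS negated; negate both sides. So neg: 6*(x + 7) = -38 or 48.
Step 4. [6*(x + 7) = -38 or 48] LHS = 6·(…); ÷6 both sides ⇒ div: x + 7 = -19/3 or 8.
Step 5. [x + 7 = -19/3 or 8] +7 is outermost — subtract 7 both sides, so sub: x = -40/3 or 1.

Answer: x ∈ {-40/3, 1}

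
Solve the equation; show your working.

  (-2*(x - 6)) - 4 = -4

Step 1. [(-2*(x - 6)) - 4 = -4] -4 is outermost — add 4 both sides, so sub: -2*(x - 6) = 0.
Step 2. [-2*(x - 6) = 0] -2 out front; divide by -2 ⇒ div: x - 6 = 0.
Step 3. [x - 6 = 0] peel the -6: add 6 from each side. So sub: x = 6.

Answer: x ∈ {6}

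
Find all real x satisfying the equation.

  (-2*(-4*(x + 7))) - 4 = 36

Step 1. [(-2*(-4*(x + 7))) - 4 = 36] -4 is outermost — add 4 both sides ⇒ sub: -2*(-4*(x + 7)) = 40.
Step 2. [-2*(-4*(x + 7)) = 40] leading coefficient -2: divide by -2 ⇒ div: -4*(x + 7) = -20.
Step 3. [-4*(x + 7) = -20] -4·(inner) — divide through by -4. So div: x + 7 = 5.
Step 4. [x + 7 = 5] peel the +7: subtract 7 from each side. So sub: x = -2.

Answer: x ∈ {-2}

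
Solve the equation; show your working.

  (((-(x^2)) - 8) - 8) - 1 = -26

Step 1. [(((-(x^2)) - 8) - 8) - 1 = -26] peel the -1: add 1 from each side ⇒ sub: ((-(x^2)) - 8) - 8 = -25.
Step 2. [((-(x^2)) - 8) - 8 = -25] peel the -8: add 8 from each side. So sub: (-(x^2)) - 8 = -17.
Step 3. [(-(x^2)) - 8 = -17] peel the -8: add 8 from each side. So sub: -(x^2) = -9.
Step 4. [-(x^2) = -9] flip signs both sides ⇒ neg: x^2 = 9.
Step 5. [x^2 = 9] LHS squared, RHS 9 ≥ 0: apply √ (±), so sqrt: x = 3 or -3.

Answer: x ∈ {-3, 3}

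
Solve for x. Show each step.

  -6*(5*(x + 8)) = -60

Step 1. [-6*(5*(x + 8)) = -60] divide by the outer -6, so div: 5*(x + 8) = 10.
Step 2. [5*(x + 8) = 10] LHS = 5·(…); ÷5 both sides. So div: x + 8 = 2.
Step 3. [x + 8 = 2] +8 is outermost — subtract 8 both sides ⇒ sub: x = -6.

Answer: x ∈ {-6}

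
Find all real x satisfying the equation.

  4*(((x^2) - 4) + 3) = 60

Step 1. [4*(((x^2) - 4) + 3) = 60] leading coefficient 4: divide by 4, so div: ((x^2) - 4) + 3 = 15.
Step 2. [((x^2) - 4) + 3 = 15] the outer +3 inverts by subtracting 3, so sub: (x^2) - 4 = 12.
Step 3. [(x^2) - 4 = 12] -4 is outermost — add 4 both sides ⇒ sub: x^2 = 16.
Step 4. [x^2 = 16] √ both sides: 16 ≥ 0 gives two branches. So sqrt: x = 4 or -4.

Answer: x ∈ {-4, 4}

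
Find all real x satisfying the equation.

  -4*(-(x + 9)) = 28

Step 1. [-4*(-(x + 9)) = 28] -4·(inner) — divide through by -4 ⇒ div: -(x + 9) = -7.
Step 2. [-(x + 9) = -7] leading − — multiply by −1 ⇒ neg: x + 9 = 7.
Step 3. [x + 9 = 7] +9 is outermost — subtract 9 both sides. So sub: x = -2.

Answer: x ∈ {-2}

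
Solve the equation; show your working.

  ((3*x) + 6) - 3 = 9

Step 1. [((3*x) + 6) - 3 = 9] 3 comes off first (add 3). So sub: (3*x) + 6 = 12.
Step 2. [(3*x) + 6 = 12] the outer +6 inverts by subtracting 6. So sub: 3*x = 6.
Step 3. [3*x = 6] 3 out front; divide by 3. So div: x = 2.

Answer: x ∈ {2}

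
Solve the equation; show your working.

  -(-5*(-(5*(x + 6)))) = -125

Step 1. [-(-5*(-(5*(x + 6)))) = -125] flip signs both sides, so neg: -5*(-(5*(x + 6))) = 125.
Step 2. [-5*(-(5*(x + 6))) = 125] leading coefficient -5: divide by -5 ⇒ div: -(5*(x + 6)) = -25.
Step 3. [-(5*(x + 6)) = -25] leading − — multiply by −1 ⇒ neg: 5*(x + 6) = 25.
Step 4. [5*(x + 6) = 25] LHS = 5·(…); ÷5 both sides ⇒ div: x + 6 = 5.
Step 5. [x + 6 = 5] the outer +6 inverts by subtracting 6, so sub: x = -1.

Answer: x ∈ {-1}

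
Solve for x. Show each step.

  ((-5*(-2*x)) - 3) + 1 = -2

Step 1. [((-5*(-2*x)) - 3) + 1 = -2] 1 comes off first (subtract 1), so sub: (-5*(-2*x)) - 3 = -3.
Step 2. [(-5*(-2*x)) - 3 = -3] the outer -3 inverts by adding 3 ⇒ sub: -5*(-2*x) = 0.
Step 3. [-5*(-2*x) = 0] divide by the outer -5 ⇒ div: -2*x = 0.
Step 4. [-2*x = 0] -2 out front; divide by -2. So div: x = 0.

Answer: x ∈ {0}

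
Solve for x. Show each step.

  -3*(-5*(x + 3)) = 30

Step 1. [-3*(-5*(x + 3)) = 30] LHS = -3·(…); ÷-3 both sides ⇒ div: -5*(x + 3) = -10.
Step 2. [-5*(x + 3) = -10] LHS = -5·(…); ÷-5 both sides. So div: x + 3 = 2.
Step 3. [x + 3 = 2] 3 comes off first (subtract 3). So sub: x = -1.

Answer: x ∈ {-1}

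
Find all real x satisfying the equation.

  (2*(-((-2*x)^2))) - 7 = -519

Step 1. [(2*(-((-2*x)^2))) - 7 = -519] -7 is outermost — add 7 both sides, so sub: 2*(-((-2*x)^2)) = -512.
Step 2. [2*(-((-2*x)^2)) = -512] divide by the outer 2. So div: -((-2*x)^2) = -256.
Step 3. [-((-2*x)^2) = -256] leading − — multiply by −1 ⇒ neg: (-2*x)^2 = 256.
Step 4. [(-2*x)^2 = 256] √ both sides: 256 ≥ 0 gives two branches, so sqrt: -2*x = 16 or -16.
Step 5. [-2*x = 16 or -16] divide by the outer -2 ⇒ div: x = -8 or 8.

Answer: x ∈ {-8, 8}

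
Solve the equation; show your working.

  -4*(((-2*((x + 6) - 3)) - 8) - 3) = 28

Step 1. [-4*(((-2*((x + 6) - 3)) - 8) - 3) = 28] -4·(inner) — divide through by -4. So div: ((-2*((x + 6) - 3)) - 8) - 3 = -7.
Step 2. [((-2*((x + 6) - 3)) - 8) - 3 = -7] the outer -3 inverts by adding 3. So sub: (-2*((x + 6) - 3)) - 8 = -4.
Step 3. [(-2*((x + 6) - 3)) - 8 = -4] -2 divides every term; factor it out, so factor: ((x + 6) - 3) + 4 = 2.
Step 4. [((x + 6) - 3) + 4 = 2] subtract 4: x sits inside (… + 4), so sub: (x + 6) - 3 = -2.
Step 5. [(x + 6) - 3 = -2] peel the -3: add 3 from each side, so sub: x + 6 = 1.
Step 6. [x + 6 = 1] subtract 6: x sits inside (… + 6) ⇒ sub: x = -5.

Answer: x ∈ {-5}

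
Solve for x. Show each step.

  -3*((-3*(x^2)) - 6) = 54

Step 1. [-3*((-3*(x^2)) - 6) = 54] LHS = -3·(…); ÷-3 both sides ⇒ div: (-3*(x^2)) - 6 = -18.
Step 2. [(-3*(x^2)) - 6 = -18] add 6: x sits inside (… - 6) ⇒ sub: -3*(x^2) = -12.
Step 3. [-3*(x^2) = -12] leading coefficient -3: divide by -3 ⇒ div: x^2 = 4.
Step 4. [x^2 = 4] √ both sides: 4 ≥ 0 gives two branches ⇒ sqrt: x = 2 or -2.

Answer: x ∈ {-2, 2}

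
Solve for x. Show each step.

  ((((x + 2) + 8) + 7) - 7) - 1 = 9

Step 1. [((((x + 2) + 8) + 7) - 7) - 1 = 9] peel the -1: add 1 from each side. So sub: (((x + 2) + 8) + 7) - 7 = 10.
Step 2. [(((x + 2) + 8) + 7) - 7 = 10] 7 comes off first (add 7), so sub: ((x + 2) + 8) + 7 = 17.
Step 3. [((x + 2) + 8) + 7 = 17] subtract 7: x sits inside (… + 7) ⇒ sub: (x + 2) + 8 = 10.
Step 4. [(x + 2) + 8 = 10] peel the +8: subtract 8 from each side ⇒ sub: x + 2 = 2.
Step 5. [x + 2 = 2] +2 is outermost — subtract 2 both sides. So sub: x = 0.

Answer: x ∈ {0}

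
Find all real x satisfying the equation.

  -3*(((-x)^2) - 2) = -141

Step 1. [-3*(((-x)^2) - 2) = -141] leading coefficient -3: divide by -3 ⇒ div: ((-x)^2) - 2 = 47.
Step 2. [((-x)^2) - 2 = 47] -2 is outermost — add 2 both sides, so sub: (-x)^2 = 49.
Step 3. [(-x)^2 = 49] √ both sides: 49 ≥ 0 gives two branches. So sqrt: -x = 7 or -7.
Step 4. [-x = 7 or -7] LHS negated; negate both sides, so neg: x = -7 or 7.

Answer: x ∈ {-7, 7}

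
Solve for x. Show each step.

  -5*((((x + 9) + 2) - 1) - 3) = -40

Step 1. [-5*((((x + 9) + 2) - 1) - 3) = -40] divide by the outer -5 ⇒ div: (((x + 9) + 2) - 1) - 3 = 8.
Step 2. [(((x + 9) + 2) - 1) - 3 = 8] add 3: x sits inside (… - 3), so sub: ((x + 9) + 2) - 1 = 11.
Step 3. [((x + 9) + 2) - 1 = 11] peel the -1: add 1 from each side ⇒ sub: (x + 9) + 2 = 12.
Step 4. [(x + 9) + 2 = 12] +2 is outermost — subtract 2 both sides. So sub: x + 9 = 10.
Step 5. [x + 9 = 10] the outer +9 inverts by subtracting 9. So sub: x = 1.

Answer: x ∈ {1}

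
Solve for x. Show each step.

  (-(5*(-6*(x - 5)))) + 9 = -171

Step 1. [(-(5*(-6*(x - 5)))) + 9 = -171] the outer +9 inverts by subtracting 9. So sub: -(5*(-6*(x - 5))) = -180.
Step 2. [-(5*(-6*(x - 5))) = -180] leading − — multiply by −1 ⇒ neg: 5*(-6*(x - 5)) = 180.
Step 3. [5*(-6*(x - 5)) = 180] 5 out front; divide by 5. So div: -6*(x - 5) = 36.
Step 4. [-6*(x - 5) = 36] LHS = -6·(…); ÷-6 both sides. So div: x - 5 = -6.
Step 5. [x - 5 = -6] the outer -5 inverts by adding 5 ⇒ sub: x = -1.

Answer: x ∈ {-1}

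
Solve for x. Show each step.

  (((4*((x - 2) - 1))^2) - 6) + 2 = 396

Step 1. [(((4*((x - 2) - 1))^2) - 6) + 2 = 396] 2 comes off first (subtract 2), so sub: ((4*((x - 2) - 1))^2) - 6 = 394.
Step 2. [((4*((x - 2) - 1))^2) - 6 = 394] -6 is outermost — add 6 both sides, so sub: (4*((x - 2) - 1))^2 = 400.
Step 3. [(4*((x - 2) - 1))^2 = 400] 400 ≥ 0, LHS is (·)² — take ±√, so sqrt: 4*((x - 2) - 1) = 20 or -20.
Step 4. [4*((x - 2) - 1) = 20 or -20] LHS = 4·(…); ÷4 both sides, so div: (x - 2) - 1 = 5 or -5.
Step 5. [(x - 2) - 1 = 5 or -5] -1 is outermost — add 1 both sides. So sub: x - 2 = 6 or -4.
Step 6. [x - 2 = 6 or -4] 2 comes off first (add 2), so sub: x = 8 or -2.

Answer: x ∈ {-2, 8}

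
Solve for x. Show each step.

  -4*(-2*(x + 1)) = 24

Step 1. [-4*(-2*(x + 1)) = 24] leading coefficient -4: divide by -4. So div: -2*(x + 1) = -6.
Step 2. [-2*(x + 1) = -6] divide by the outer -2, so div: x + 1 = 3.
Step 3. [x + 1 = 3] peel the +1: subtract 1 from each side, so sub: x = 2.

Answer: x ∈ {2}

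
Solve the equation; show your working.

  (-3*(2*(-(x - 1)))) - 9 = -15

Step 1. [(-3*(2*(-(x - 1)))) - 9 = -15] the outer -9 inverts by adding 9 ⇒ sub: -3*(2*(-(x - 1))) = -6.
Step 2. [-3*(2*(-(x - 1))) = -6] -3 out front; divide by -3, so div: 2*(-(x - 1)) = 2.
Step 3. [2*(-(x - 1)) = 2] 2 out front; divide by 2. So div: -(x - 1) = 1.
Step 4. [-(x - 1) = 1] leading − — multiply by −1. So neg: x - 1 = -1.
Step 5. [x - 1 = -1] the outer -1 inverts by adding 1, so sub: x = 0.

Answer: x ∈ {0}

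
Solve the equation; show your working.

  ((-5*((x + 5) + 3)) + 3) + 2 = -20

Step 1. [((-5*((x + 5) + 3)) + 3) + 2 = -20] subtract 2: x sits inside (… + 2). So sub: (-5*((x + 5) + 3)) + 3 = -22.
Step 2. [(-5*((x + 5) + 3)) + 3 = -22] subtract 3: x sits inside (… + 3) ⇒ sub: -5*((x + 5) + 3) = -25.
Step 3. [-5*((x + 5) + 3) = -25] LHS = -5·(…); ÷-5 both sides ⇒ div: (x + 5) + 3 = 5.
Step 4. [(x + 5) + 3 = 5] 3 comes off first (subtract 3). So sub: x + 5 = 2.
Step 5. [x + 5 = 2] subtract 5: x sits inside (… + 5) ⇒ sub: x = -3.

Answer: x ∈ {-3}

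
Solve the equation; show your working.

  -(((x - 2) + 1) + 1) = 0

Step 1. [-(((x - 2) + 1) + 1) = 0] LHS negated; negate both sides, so neg: ((x - 2) + 1) + 1 = 0.
Step 2. [((x - 2) + 1) + 1 = 0] peel the +1: subtract 1 from each side, so sub: (x - 2) + 1 = -1.
Step 3. [(x - 2) + 1 = -1] 1 comes off first (subtract 1). So sub: x - 2 = -2.
Step 4. [x - 2 = -2] peel the -2: add 2 from each side. So sub: x = 0.

Answer: x ∈ {0}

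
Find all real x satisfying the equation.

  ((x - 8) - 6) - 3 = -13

Step 1. [((x - 8) - 6) - 3 = -13] -3 is outermost — add 3 both sides. So sub: (x - 8) - 6 = -10.
Step 2. [(x - 8) - 6 = -10] the outer -6 inverts by adding 6. So sub: x - 8 = -4.
Step 3. [x - 8 = -4] the outer -8 inverts by adding 8. So sub: x = 4.

Answer: x ∈ {4}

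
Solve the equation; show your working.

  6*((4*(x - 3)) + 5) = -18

Step 1. [6*((4*(x - 3)) + 5) = -18] LHS = 6·(…); ÷6 both sides. So div: (4*(x - 3)) + 5 = -3.
Step 2. [(4*(x - 3)) + 5 = -3] subtract 5: x sits inside (… + 5). So sub: 4*(x - 3) = -8.
Step 3. [4*(x - 3) = -8] leading coefficient 4: divide by 4, so div: x - 3 = -2.
Step 4. [x - 3 = -2] the outer -3 inverts by adding 3 ⇒ sub: x = 1.

Answer: x ∈ {1}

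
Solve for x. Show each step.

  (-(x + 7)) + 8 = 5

Step 1. [(-(x + 7)) + 8 = 5] the outer +8 inverts by subtracting 8, so sub: -(x + 7) = -3.
Step 2. [-(x + 7) = -3] LHS negated; negate both sides. So neg: x + 7 = 3.
Step 3. [x + 7 = 3] +7 is outermost — subtract 7 both sides. So sub: x = -4.

Answer: x ∈ {-4}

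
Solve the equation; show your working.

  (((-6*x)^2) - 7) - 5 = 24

Step 1. [(((-6*x)^2) - 7) - 5 = 24] -5 is outermost — add 5 both sides ⇒ sub: ((-6*x)^2) - 7 = 29.
Step 2. [((-6*x)^2) - 7 = 29] -7 is outermost — add 7 both sides. So sub: (-6*x)^2 = 36.
Step 3. [(-6*x)^2 = 36] LHS squared, RHS 36 ≥ 0: apply √ (±), so sqrt: -6*x = 6 or -6.
Step 4. [-6*x = 6 or -6] LHS = -6·(…); ÷-6 both sides, so div: x = -1 or 1.

Answer: x ∈ {-1, 1}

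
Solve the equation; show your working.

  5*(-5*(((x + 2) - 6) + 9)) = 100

Step 1. [5*(-5*(((x + 2) - 6) + 9)) = 100] LHS = 5·(…); ÷5 both sides, so div: -5*(((x + 2) - 6) + 9) = 20.
Step 2. [-5*(((x + 2) - 6) + 9) = 20] leading coefficient -5: divide by -5 ⇒ div: ((x + 2) - 6) + 9 = -4.
Step 3. [((x + 2) - 6) + 9 = -4] +9 is outermost — subtract 9 both sides. So sub: (x + 2) - 6 = -13.
Step 4. [(x + 2) - 6 = -13] add 6: x sits inside (… - 6). So sub: x + 2 = -7.
Step 5. [x + 2 = -7] +2 is outermost — subtract 2 both sides ⇒ sub: x = -9.

Answer: x ∈ {-9}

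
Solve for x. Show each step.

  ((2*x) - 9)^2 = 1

Step 1. [((2*x) - 9)^2 = 1] LHS squared, RHS 1 ≥ 0: apply √ (±) ⇒ sqrt: (2*x) - 9 = 1 or -1.
Step 2. [(2*x) - 9 = 1 or -1] -9 is outermost — add 9 both sides ⇒ sub: 2*x = 10 or 8.
Step 3. [2*x = 10 or 8] leading coefficient 2: divide by 2, so div: x = 5 or 4.

Answer: x ∈ {4, 5}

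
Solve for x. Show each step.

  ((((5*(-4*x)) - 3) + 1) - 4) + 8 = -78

Step 1. [((((5*(-4*x)) - 3) + 1) - 4) + 8 = -78] subtract 8: x sits inside (… + 8) ⇒ sub: (((5*(-4*x)) - 3) + 1) - 4 = -86.
Step 2. [(((5*(-4*x)) - 3) + 1) - 4 = -86] 4 comes off first (add 4) ⇒ sub: ((5*(-4*x)) - 3) + 1 = -82.
Step 3. [((5*(-4*x)) - 3) + 1 = -82] peel the +1: subtract 1 from each side, so sub: (5*(-4*x)) - 3 = -83.
Step 4. [(5*(-4*x)) - 3 = -83] 3 comes off first (add 3) ⇒ sub: 5*(-4*x) = -80.
Step 5. [5*(-4*x) = -80] divide by the outer 5 ⇒ div: -4*x = -16.
Step 6. [-4*x = -16] -4·(inner) — divide through by -4 ⇒ div: x = 4.

Answer: x ∈ {4}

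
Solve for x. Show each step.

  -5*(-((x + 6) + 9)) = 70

Step 1. [-5*(-((x + 6) + 9)) = 70] divide by the outer -5 ⇒ div: -((x + 6) + 9) = -14.
Step 2. [-((x + 6) + 9) = -14] leading − — multiply by −1 ⇒ neg: (x + 6) + 9 = 14.
Step 3. [(x + 6) + 9 = 14] peel the +9: subtract 9 from each side. So sub: x + 6 = 5.
Step 4. [x + 6 = 5] the outer +6 inverts by subtracting 6 ⇒ sub: x = -1.

Answer: x ∈ {-1}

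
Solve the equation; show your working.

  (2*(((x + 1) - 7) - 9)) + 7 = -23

Step 1. [(2*(((x + 1) - 7) - 9)) + 7 = -23] the outer +7 inverts by subtracting 7 ⇒ sub: 2*(((x + 1) - 7) - 9) = -30.
Step 2. [2*(((x + 1) - 7) - 9) = -30] divide by the outer 2, so div: ((x + 1) - 7) - 9 = -15.
Step 3. [((x + 1) - 7) - 9 = -15] 9 comes off first (add 9), so sub: (x + 1) - 7 = -6.
Step 4. [(x + 1) - 7 = -6] the outer -7 inverts by adding 7 ⇒ sub: x + 1 = 1.
Step 5. [x + 1 = 1] 1 comes off first (subtract 1). So sub: x = 0.

Answer: x ∈ {0}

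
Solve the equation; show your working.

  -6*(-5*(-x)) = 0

Step 1. [-6*(-5*(-x)) = 0] LHS = -6·(…); ÷-6 both sides ⇒ div: -5*(-x) = 0.
Step 2. [-5*(-x) = 0] -5 out front; divide by -5, so div: -x = 0.
Step 3. [-x = 0] leading − — multiply by −1, so neg: x = 0.

Answer: x ∈ {0}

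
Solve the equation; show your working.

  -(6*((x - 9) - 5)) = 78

Step 1. [-(6*((x - 9) - 5)) = 78] leading − — multiply by −1 ⇒ neg: 6*((x - 9) - 5) = -78.
Step 2. [6*((x - 9) - 5) = -78] divide by the outer 6. So div: (x - 9) - 5 = -13.
Step 3. [(x - 9) - 5 = -13] -5 is outermost — add 5 both sides ⇒ sub: x - 9 = -8.
Step 4. [x - 9 = -8] the outer -9 inverts by adding 9 ⇒ sub: x = 1.

Answer: x ∈ {1}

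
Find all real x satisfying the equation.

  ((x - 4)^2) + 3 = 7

Step 1. [((x - 4)^2) + 3 = 7] subtract 3: x sits inside (… + 3), so sub: (x - 4)^2 = 4.
Step 2. [(x - 4)^2 = 4] 4 ≥ 0, LHS is (·)² — take ±√ ⇒ sqrt: x - 4 = 2 or -2.
Step 3. [x - 4 = 2 or -2] 4 comes off first (add 4) ⇒ sub: x = 6 or 2.

Answer: x ∈ {2, 6}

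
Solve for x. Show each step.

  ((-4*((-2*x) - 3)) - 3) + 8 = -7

Step 1. [((-4*((-2*x) - 3)) - 3) + 8 = -7] +8 is outermost — subtract 8 both sides ⇒ sub: (-4*((-2*x) - 3)) - 3 = -15.
Step 2. [(-4*((-2*x) - 3)) - 3 = -15] the outer -3 inverts by adding 3. So sub: -4*((-2*x) - 3) = -12.
Step 3. [-4*((-2*x) - 3) = -12] leading coefficient -4: divide by -4, so div: (-2*x) - 3 = 3.
Step 4. [(-2*x) - 3 = 3] -3 is outermost — add 3 both sides, so sub: -2*x = 6.
Step 5. [-2*x = 6] -2·(inner) — divide through by -2, so div: x = -3.

Answer: x ∈ {-3}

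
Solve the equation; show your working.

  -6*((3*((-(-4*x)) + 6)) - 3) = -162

Step 1. [-6*((3*((-(-4*x)) + 6)) - 3) = -162] divide by the outer -6, so div: (3*((-(-4*x)) + 6)) - 3 = 27.
Step 2. [(3*((-(-4*x)) + 6)) - 3 = 27] 3 divides every term; factor it out. So factor: ((-(-4*x)) + 6) - 1 = 9.
Step 3. [((-(-4*x)) + 6) - 1 = 9] peel the -1: add 1 from each side ⇒ sub: (-(-4*x)) + 6 = 10.
Step 4. [(-(-4*x)) + 6 = 10] the outer +6 inverts by subtracting 6 ⇒ sub: -(-4*x) = 4.
Step 5. [-(-4*x) = 4] LHS negated; negate both sides ⇒ neg: -4*x = -4.
Step 6. [-4*x = -4] LHS = -4·(…); ÷-4 both sides ⇒ div: x = 1.

Answer: x ∈ {1}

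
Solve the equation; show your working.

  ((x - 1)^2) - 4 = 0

Step 1. [((x - 1)^2) - 4 = 0] -4 is outermost — add 4 both sides. So sub: (x - 1)^2 = 4.
Step 2. [(x - 1)^2 = 4] 4 ≥ 0, LHS is (·)² — take ±√ ⇒ sqrt: x - 1 = 2 or -2.
Step 3. [x - 1 = 2 or -2] -1 is outermost — add 1 both sides ⇒ sub: x = 3 or -1.

Answer: x ∈ {-1, 3}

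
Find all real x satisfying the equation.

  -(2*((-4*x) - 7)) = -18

Step 1. [-(2*((-4*x) - 7)) = -18] LHS negated; negate both sides ⇒ neg: 2*((-4*x) - 7) = 18.
Step 2. [2*((-4*x) - 7) = 18] divide by the outer 2 ⇒ div: (-4*x) - 7 = 9.
Step 3. [(-4*x) - 7 = 9] add 7: x sits inside (… - 7). So sub: -4*x = 16.
Step 4. [-4*x = 16] leading coefficient -4: divide by -4, so div: x = -4.

Answer: x ∈ {-4}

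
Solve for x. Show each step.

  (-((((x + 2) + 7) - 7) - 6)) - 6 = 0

Step 1. [(-((((x + 2) + 7) - 7) - 6)) - 6 = 0] -6 is outermost — add 6 both sides ⇒ sub: -((((x + 2) + 7) - 7) - 6) = 6.
Step 2. [-((((x + 2) + 7) - 7) - 6) = 6] leading − — multiply by −1 ⇒ neg: (((x + 2) + 7) - 7) - 6 = -6.
Step 3. [(((x + 2) + 7) - 7) - 6 = -6] add 6: x sits inside (… - 6). So sub: ((x + 2) + 7) - 7 = 0.
Step 4. [((x + 2) + 7) - 7 = 0] the outer -7 inverts by adding 7. So sub: (x + 2) + 7 = 7.
Step 5. [(x + 2) + 7 = 7] +7 is outermost — subtract 7 both sides. So sub: x + 2 = 0.
Step 6. [x + 2 = 0] 2 comes off first (subtract 2) ⇒ sub: x = -2.

Answer: x ∈ {-2}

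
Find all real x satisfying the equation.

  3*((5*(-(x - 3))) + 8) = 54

Step 1. [3*((5*(-(x - 3))) + 8) = 54] LHS = 3·(…); ÷3 both sides, so div: (5*(-(x - 3))) + 8 = 18.
Step 2. [(5*(-(x - 3))) + 8 = 18] +8 is outermost — subtract 8 both sides, so sub: 5*(-(x - 3)) = 10.
Step 3. [5*(-(x - 3)) = 10] 5·(inner) — divide through by 5. So div: -(x - 3) = 2.
Step 4. [-(x - 3) = 2] LHS negated; negate both sides. So neg: x - 3 = -2.
Step 5. [x - 3 = -2] the outer -3 inverts by adding 3 ⇒ sub: x = 1.

Answer: x ∈ {1}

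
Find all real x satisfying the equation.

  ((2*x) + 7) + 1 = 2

Step 1. [((2*x) + 7) + 1 = 2] the outer +1 inverts by subtracting 1 ⇒ sub: (2*x) + 7 = 1.
Step 2. [(2*x) + 7 = 1] +7 is outermost — subtract 7 both sides ⇒ sub: 2*x = -6.
Step 3. [2*x = -6] LHS = 2·(…); ÷2 both sides ⇒ div: x = -3.

Answer: x ∈ {-3}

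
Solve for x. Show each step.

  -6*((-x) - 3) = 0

Step 1. [-6*((-x) - 3) = 0] divide by the outer -6 ⇒ div: (-x) - 3 = 0.
Step 2. [(-x) - 3 = 0] the outer -3 inverts by adding 3 ⇒ sub: -x = 3.
Step 3. [-x = 3] flip signs both sides, so neg: x = -3.

Answer: x ∈ {-3}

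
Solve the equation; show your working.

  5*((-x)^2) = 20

Step 1. [5*((-x)^2) = 20] leading coefficient 5: divide by 5 ⇒ div: (-x)^2 = 4.
Step 2. [(-x)^2 = 4] √ both sides: 4 ≥ 0 gives two branches. So sqrt: -x = 2 or -2.
Step 3. [-x = 2 or -2] LHS negated; negate both sides, so neg: x = -2 or 2.

Answer: x ∈ {-2, 2}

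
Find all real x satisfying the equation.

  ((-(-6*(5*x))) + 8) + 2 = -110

Step 1. [((-(-6*(5*x))) + 8) + 2 = -110] +2 is outermost — subtract 2 both sides, so sub: (-(-6*(5*x))) + 8 = -112.
Step 2. [(-(-6*(5*x))) + 8 = -112] the outer +8 inverts by subtracting 8, so sub: -(-6*(5*x)) = -120.
Step 3. [-(-6*(5*x)) = -120] leading − — multiply by −1. So neg: -6*(5*x) = 120.
Step 4. [-6*(5*x) = 120] -6·(inner) — divide through by -6. So div: 5*x = -20.
Step 5. [5*x = -20] divide by the outer 5 ⇒ div: x = -4.

Answer: x ∈ {-4}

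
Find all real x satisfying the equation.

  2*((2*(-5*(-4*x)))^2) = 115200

Step 1. [2*((2*(-5*(-4*x)))^2) = 115200] 2 out front; divide by 2 ⇒ div: (2*(-5*(-4*x)))^2 = 57600.
Step 2. [(2*(-5*(-4*x)))^2 = 57600] LHS squared, RHS 57600 ≥ 0: apply √ (±) ⇒ sqrt: 2*(-5*(-4*x)) = 240 or -240.
Step 3. [2*(-5*(-4*x)) = 240 or -240] divide by the outer 2, so div: -5*(-4*x) = 120 or -120.
Step 4. [-5*(-4*x) = 120 or -120] divide by the outer -5. So div: -4*x = -24 or 24.
Step 5. [-4*x = -24 or 24] -4 out front; divide by -4, so div: x = 6 or -6.

Answer: x ∈ {-6, 6}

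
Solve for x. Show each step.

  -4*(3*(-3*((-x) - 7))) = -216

Step 1. [-4*(3*(-3*((-x) - 7))) = -216] LHS = -4·(…); ÷-4 both sides. So div: 3*(-3*((-x) - 7)) = 54.
Step 2. [3*(-3*((-x) - 7)) = 54] 3 out front; divide by 3. So div: -3*((-x) - 7) = 18.
Step 3. [-3*((-x) - 7) = 18] leading coefficient -3: divide by -3 ⇒ div: (-x) - 7 = -6.
Step 4. [(-x) - 7 = -6] 7 comes off first (add 7). So sub: -x = 1.
Step 5. [-x = 1] flip signs both sides ⇒ neg: x = -1.

Answer: x ∈ {-1}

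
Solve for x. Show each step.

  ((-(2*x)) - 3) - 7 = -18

Step 1. [((-(2*x)) - 3) - 7 = -18] add 7: x sits inside (… - 7) ⇒ sub: (-(2*x)) - 3 = -11.
Step 2. [(-(2*x)) - 3 = -11] peel the -3: add 3 from each side. So sub: -(2*x) = -8.
Step 3. [-(2*x) = -8] LHS negated; negate both sides, so neg: 2*x = 8.
Step 4. [2*x = 8] LHS = 2·(…); ÷2 both sides, so div: x = 4.

Answer: x ∈ {4}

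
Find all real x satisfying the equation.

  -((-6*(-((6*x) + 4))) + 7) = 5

Step 1. [-((-6*(-((6*x) + 4))) + 7) = 5] LHS negated; negate both sides ⇒ neg: (-6*(-((6*x) + 4))) + 7 = -5.
Step 2. [(-6*(-((6*x) + 4))) + 7 = -5] subtract 7: x sits inside (… + 7) ⇒ sub: -6*(-((6*x) + 4)) = -12.
Step 3. [-6*(-((6*x) + 4)) = -12] -6·(inner) — divide through by -6. So div: -((6*x) + 4) = 2.
Step 4. [-((6*x) + 4) = 2] leading − — multiply by −1, so neg: (6*x) + 4 = -2.
Step 5. [(6*x) + 4 = -2] subtract 4: x sits inside (… + 4). So sub: 6*x = -6.
Step 6. [6*x = -6] 6 out front; divide by 6 ⇒ div: x = -1.

Answer: x ∈ {-1}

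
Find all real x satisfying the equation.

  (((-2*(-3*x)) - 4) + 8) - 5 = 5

Step 1. [(((-2*(-3*x)) - 4) + 8) - 5 = 5] 5 comes off first (add 5). So sub: ((-2*(-3*x)) - 4) + 8 = 10.
Step 2. [((-2*(-3*x)) - 4) + 8 = 10] peel the +8: subtract 8 from each side. So sub: (-2*(-3*x)) - 4 = 2.
Step 3. [(-2*(-3*x)) - 4 = 2] -2 | LHS and -2 | 2: pull -2 out ⇒ factor: (-3*x) + 2 = -1.
Step 4. [(-3*x) + 2 = -1] peel the +2: subtract 2 from each side. So sub: -3*x = -3.
Step 5. [-3*x = -3] LHS = -3·(…); ÷-3 both sides, so div: x = 1.

Answer: x ∈ {1}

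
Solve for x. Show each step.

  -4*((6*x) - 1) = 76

Step 1. [-4*((6*x) - 1) = 76] -4 out front; divide by -4. So div: (6*x) - 1 = -19.
Step 2. [(6*x) - 1 = -19] the outer -1 inverts by adding 1 ⇒ sub: 6*x = -18.
Step 3. [6*x = -18] LHS = 6·(…); ÷6 both sides ⇒ div: x = -3.

Answer: x ∈ {-3}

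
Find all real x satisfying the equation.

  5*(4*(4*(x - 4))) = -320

Step 1. [5*(4*(4*(x - 4))) = -320] divide by the outer 5 ⇒ div: 4*(4*(x - 4)) = -64.
Step 2. [4*(4*(x - 4)) = -64] 4·(inner) — divide through by 4. So div: 4*(x - 4) = -16.
Step 3. [4*(x - 4) = -16] leading coefficient 4: divide by 4, so div: x - 4 = -4.
Step 4. [x - 4 = -4] -4 is outermost — add 4 both sides, so sub: x = 0.

Answer: x ∈ {0}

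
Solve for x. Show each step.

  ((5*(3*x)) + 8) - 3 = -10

Step 1. [((5*(3*x)) + 8) - 3 = -10] 3 comes off first (add 3) ⇒ sub: (5*(3*x)) + 8 = -7.
Step 2. [(5*(3*x)) + 8 = -7] the outer +8 inverts by subtracting 8 ⇒ sub: 5*(3*x) = -15.
Step 3. [5*(3*x) = -15] leading coefficient 5: divide by 5. So div: 3*x = -3.
Step 4. [3*x = -3] 3·(inner) — divide through by 3, so div: x = -1.

Answer: x ∈ {-1}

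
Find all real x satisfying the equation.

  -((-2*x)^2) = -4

Step 1. [-((-2*x)^2) = -4] LHS negated; negate both sides ⇒ neg: (-2*x)^2 = 4.
Step 2. [(-2*x)^2 = 4] √ both sides: 4 ≥ 0 gives two branches. So sqrt: -2*x = 2 or -2.
Step 3. [-2*x = 2 or -2] LHS = -2·(…); ÷-2 both sides, so div: x = -1 or 1.

Answer: x ∈ {-1, 1}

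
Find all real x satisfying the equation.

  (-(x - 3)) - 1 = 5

Step 1. [(-(x - 3)) - 1 = 5] 1 comes off first (add 1). So sub: -(x - 3) = 6.
Step 2. [-(x - 3) = 6] flip signs both sides, so neg: x - 3 = -6.
Step 3. [x - 3 = -6] peel the -3: add 3 from each side ⇒ sub: x = -3.

Answer: x ∈ {-3}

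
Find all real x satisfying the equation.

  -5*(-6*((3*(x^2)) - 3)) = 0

Step 1. [-5*(-6*((3*(x^2)) - 3)) = 0] LHS = -5·(…); ÷-5 both sides. So div: -6*((3*(x^2)) - 3) = 0.
Step 2. [-6*((3*(x^2)) - 3) = 0] -6 out front; divide by -6 ⇒ div: (3*(x^2)) - 3 = 0.
Step 3. [(3*(x^2)) - 3 = 0] -3 is outermost — add 3 both sides, so sub: 3*(x^2) = 3.
Step 4. [3*(x^2) = 3] divide by the outer 3 ⇒ div: x^2 = 1.
Step 5. [x^2 = 1] √ both sides: 1 ≥ 0 gives two branches ⇒ sqrt: x = 1 or -1.

Answer: x ∈ {-1, 1}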